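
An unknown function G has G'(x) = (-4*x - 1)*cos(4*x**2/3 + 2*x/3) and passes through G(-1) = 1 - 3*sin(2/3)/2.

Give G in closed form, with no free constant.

G'(x) matches the chain-rule pattern g'(h)*h' with inner function h(x) = 4*x**2/3 + 2*x/3; substituting u = h(x) collapses the integral.
A general antiderivative is -3*sin(4*x**2/3 + 2*x/3)/2 + C.
The condition gives C = 1 - 3*sin(2/3)/2 - (-3*sin(2/3)/2) = 1.
So G(x) = 1 - 3*sin(4*x**2/3 + 2*x/3)/2.
Check: d/dx[1 - 3*sin(4*x**2/3 + 2*x/3)/2] = -4*x*cos(4*x**2/3 + 2*x/3) - cos(4*x**2/3 + 2*x/3), which equals G'(x).

G(x) = 1 - 3*sin(4*x**2/3 + 2*x/3)/2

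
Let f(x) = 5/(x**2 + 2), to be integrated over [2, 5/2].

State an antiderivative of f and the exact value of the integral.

Antiderivative: F(x) = 5*sqrt(2)*atan(sqrt(2)*x/2)/2; value = -5*sqrt(2)*atan(sqrt(2))/2 + 5*sqrt(2)*atan(5*sqrt(2)/4)/2

An antiderivative F(x) passes only if d/dx[F] lands on f(x) exactly.
F(x) = 5*sqrt(2)*atan(sqrt(2)*x/2)/2 is an antiderivative of f.
Check: d/dx[5*sqrt(2)*atan(sqrt(2)*x/2)/2] = 5/(x**2 + 2) = f(x).
F(5/2) = 5*sqrt(2)*atan(5*sqrt(2)/4)/2; F(2) = 5*sqrt(2)*atan(sqrt(2))/2.
Integral = F(5/2) - F(2) = -5*sqrt(2)*atan(sqrt(2))/2 + 5*sqrt(2)*atan(5*sqrt(2)/4)/2.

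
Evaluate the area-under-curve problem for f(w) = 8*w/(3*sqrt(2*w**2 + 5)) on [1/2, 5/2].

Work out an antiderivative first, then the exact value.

Antiderivative: F(w) = 4*sqrt(2*w**2 + 5)/3; value = -2*sqrt(22)/3 + 2*sqrt(70)/3

f matches the chain-rule pattern g'(h)*h' with inner function h(w) = 2*w**2 + 5; substituting u = h(w) collapses the integral.
F(w) = 4*sqrt(2*w**2 + 5)/3 is an antiderivative of f.
Check: d/dw[4*sqrt(2*w**2 + 5)/3] = 8*w/(3*sqrt(2*w**2 + 5)) = f(w).
F(5/2) = 2*sqrt(70)/3; F(1/2) = 2*sqrt(22)/3.
Integral = F(5/2) - F(1/2) = -2*sqrt(22)/3 + 2*sqrt(70)/3.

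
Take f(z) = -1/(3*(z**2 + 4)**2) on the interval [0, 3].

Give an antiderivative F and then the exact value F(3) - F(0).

Any candidate F(z) must reproduce f(z) exactly when differentiated.
F(z) = (-z**2*atan(z/2) - 2*z - 4*atan(z/2))/(48*z**2 + 192) is an antiderivative of f.
Check: d/dz[(-z**2*atan(z/2) - 2*z - 4*atan(z/2))/(48*z**2 + 192)] = -1/(3*z**4 + 24*z**2 + 48), which equals f(z).
F(3) = -atan(3/2)/48 - 1/104; F(0) = 0.
Integral = F(3) - F(0) = -atan(3/2)/48 - 1/104.

Antiderivative: F(z) = (-z**2*atan(z/2) - 2*z - 4*atan(z/2))/(48*z**2 + 192); value = -atan(3/2)/48 - 1/104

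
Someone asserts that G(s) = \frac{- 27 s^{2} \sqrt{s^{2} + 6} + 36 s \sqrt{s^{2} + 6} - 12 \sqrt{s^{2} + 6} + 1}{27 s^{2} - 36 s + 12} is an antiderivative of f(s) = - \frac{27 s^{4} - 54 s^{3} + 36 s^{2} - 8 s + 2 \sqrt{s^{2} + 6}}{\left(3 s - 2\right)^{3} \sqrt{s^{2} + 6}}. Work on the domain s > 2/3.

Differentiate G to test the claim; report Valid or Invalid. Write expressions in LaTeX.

d/ds[G] = \frac{- 27 s^{4} + 54 s^{3} - 36 s^{2} + 8 s - 2 \sqrt{s^{2} + 6}}{27 s^{3} \sqrt{s^{2} + 6} - 54 s^{2} \sqrt{s^{2} + 6} + 36 s \sqrt{s^{2} + 6} - 8 \sqrt{s^{2} + 6}}
This equals f(s) exactly, so the claim holds.

Valid. The derivative of G reproduces f.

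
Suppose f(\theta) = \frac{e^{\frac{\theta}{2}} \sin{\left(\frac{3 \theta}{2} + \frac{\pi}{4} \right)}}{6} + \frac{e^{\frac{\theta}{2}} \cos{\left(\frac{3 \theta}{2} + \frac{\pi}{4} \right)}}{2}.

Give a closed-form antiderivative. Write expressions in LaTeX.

f has the shape u'v + uv' for u = \frac{e^{\frac{\theta}{2}}}{3} and v = \sin{\left(\frac{3 \theta}{2} + \frac{\pi}{4} \right)} — it is the derivative of the product u*v.
Check: d/d\theta[\frac{e^{\frac{\theta}{2}} \sin{\left(\frac{3 \theta}{2} + \frac{\pi}{4} \right)}}{3}] = \frac{e^{\frac{\theta}{2}} \sin{\left(\frac{3 \theta}{2} + \frac{\pi}{4} \right)}}{6} + \frac{e^{\frac{\theta}{2}} \cos{\left(\frac{3 \theta}{2} + \frac{\pi}{4} \right)}}{2} = f(\theta).

An antiderivative is F(\theta) = \frac{e^{\frac{\theta}{2}} \sin{\left(\frac{3 \theta}{2} + \frac{\pi}{4} \right)}}{3}.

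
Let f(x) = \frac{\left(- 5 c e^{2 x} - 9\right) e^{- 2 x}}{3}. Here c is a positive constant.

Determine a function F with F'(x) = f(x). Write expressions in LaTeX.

An antiderivative is F(x) = - \frac{5 c x}{3} + \frac{3 e^{- 2 x}}{2}.

Differentiate the proposed F(x) back; it has to land on f(x) exactly.
Check: d/dx[- \frac{5 c x}{3} + \frac{3 e^{- 2 x}}{2}] = \frac{\left(- 5 c e^{2 x} - 9\right) e^{- 2 x}}{3} = f(x).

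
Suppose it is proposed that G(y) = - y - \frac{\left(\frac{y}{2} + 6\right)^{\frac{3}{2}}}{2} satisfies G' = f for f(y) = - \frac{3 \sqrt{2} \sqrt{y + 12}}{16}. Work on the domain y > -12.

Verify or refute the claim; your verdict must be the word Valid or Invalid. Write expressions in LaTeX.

d/dy[G] = \frac{\sqrt{2} \left(- 3 \sqrt{y + 12} - 8 \sqrt{2}\right)}{16}
d/dy[G] - f(y) = -1 != 0.

Invalid: d/dy[G] - f = -1, which is not 0.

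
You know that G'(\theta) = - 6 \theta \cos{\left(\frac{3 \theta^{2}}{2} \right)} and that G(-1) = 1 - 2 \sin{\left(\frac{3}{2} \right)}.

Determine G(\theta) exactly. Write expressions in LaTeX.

G'(\theta) matches the chain-rule pattern g'(h)*h' with inner function h(\theta) = \frac{3 \theta^{2}}{2}; substituting u = h(\theta) collapses the integral.
A general antiderivative is - 2 \sin{\left(\frac{3 \theta^{2}}{2} \right)} + C.
The condition gives C = 1 - 2 \sin{\left(\frac{3}{2} \right)} - (- 2 \sin{\left(\frac{3}{2} \right)}) = 1.
So G(\theta) = 1 - 2 \sin{\left(\frac{3 \theta^{2}}{2} \right)}.
Check: d/d\theta[1 - 2 \sin{\left(\frac{3 \theta^{2}}{2} \right)}] = - 6 \theta \cos{\left(\frac{3 \theta^{2}}{2} \right)} = G'(\theta).

G(\theta) = 1 - 2 \sin{\left(\frac{3 \theta^{2}}{2} \right)}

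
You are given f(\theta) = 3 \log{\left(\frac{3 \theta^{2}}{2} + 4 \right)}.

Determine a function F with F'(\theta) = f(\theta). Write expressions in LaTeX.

A candidate is checked by its d/d\theta: the result must match f(\theta).
Check: d/d\theta[3 \theta \log{\left(\frac{3 \theta^{2}}{2} + 4 \right)} - 6 \theta + 4 \sqrt{6} \operatorname{atan}{\left(\frac{\sqrt{6} \theta}{4} \right)}] = 3 \log{\left(\frac{3 \theta^{2}}{2} + 4 \right)} = f(\theta).

An antiderivative is F(\theta) = 3 \theta \log{\left(\frac{3 \theta^{2}}{2} + 4 \right)} - 6 \theta + 4 \sqrt{6} \operatorname{atan}{\left(\frac{\sqrt{6} \theta}{4} \right)}.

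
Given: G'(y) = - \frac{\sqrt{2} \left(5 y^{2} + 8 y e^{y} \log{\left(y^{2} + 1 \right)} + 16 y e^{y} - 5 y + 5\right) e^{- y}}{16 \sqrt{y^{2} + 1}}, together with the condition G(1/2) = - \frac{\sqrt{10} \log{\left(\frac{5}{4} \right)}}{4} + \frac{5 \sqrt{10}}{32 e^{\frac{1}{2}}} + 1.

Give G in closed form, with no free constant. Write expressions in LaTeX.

G(y) = \frac{\left(\sqrt{2} \sqrt{y^{2} + 1} \left(- 8 e^{y} \log{\left(y^{2} + 1 \right)} + 5\right) + 16 e^{y}\right) e^{- y}}{16}

G'(y) has the shape u'v + uv' for u = \frac{\sqrt{2 y^{2} + 2}}{4} and v = - 2 \log{\left(y^{2} + 1 \right)} + \frac{5 e^{- y}}{4} — it is the derivative of the product u*v.
A general antiderivative is \frac{\sqrt{2 y^{2} + 2} \left(- 2 \log{\left(y^{2} + 1 \right)} + \frac{5 e^{- y}}{4}\right)}{4} + C.
The condition gives C = - \frac{\sqrt{10} \log{\left(\frac{5}{4} \right)}}{4} + \frac{5 \sqrt{10}}{32 e^{\frac{1}{2}}} + 1 - (- \frac{\sqrt{10} \log{\left(\frac{5}{4} \right)}}{4} + \frac{5 \sqrt{10}}{32 e^{\frac{1}{2}}}) = 1.
So G(y) = \frac{\left(\sqrt{2} \sqrt{y^{2} + 1} \left(- 8 e^{y} \log{\left(y^{2} + 1 \right)} + 5\right) + 16 e^{y}\right) e^{- y}}{16}.
Check: d/dy[\frac{\left(\sqrt{2} \sqrt{y^{2} + 1} \left(- 8 e^{y} \log{\left(y^{2} + 1 \right)} + 5\right) + 16 e^{y}\right) e^{- y}}{16}] = \frac{\left(- 5 \sqrt{2} y^{2} - 8 \sqrt{2} y e^{y} \log{\left(y^{2} + 1 \right)} - 16 \sqrt{2} y e^{y} + 5 \sqrt{2} y - 5 \sqrt{2}\right) e^{- y}}{16 \sqrt{y^{2} + 1}}, which equals G'(y).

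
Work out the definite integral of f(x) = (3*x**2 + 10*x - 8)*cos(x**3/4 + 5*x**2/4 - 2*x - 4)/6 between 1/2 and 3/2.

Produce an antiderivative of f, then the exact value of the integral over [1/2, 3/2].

Antiderivative: F(x) = 2*sin(x**3/4 + 5*x**2/4 - 2*x - 4)/3; value = 2*sin(149/32)/3 - 2*sin(107/32)/3

f matches the chain-rule pattern g'(h)*h' with inner function h(x) = x**3/4 + 5*x**2/4 - 2*x - 4; substituting u = h(x) collapses the integral.
F(x) = 2*sin(x**3/4 + 5*x**2/4 - 2*x - 4)/3 is an antiderivative of f.
Check: d/dx[2*sin(x**3/4 + 5*x**2/4 - 2*x - 4)/3] = x**2*cos(x**3/4 + 5*x**2/4 - 2*x - 4)/2 + 5*x*cos(x**3/4 + 5*x**2/4 - 2*x - 4)/3 - 4*cos(x**3/4 + 5*x**2/4 - 2*x - 4)/3, which equals f(x).
F(3/2) = -2*sin(107/32)/3; F(1/2) = -2*sin(149/32)/3.
Integral = F(3/2) - F(1/2) = 2*sin(149/32)/3 - 2*sin(107/32)/3.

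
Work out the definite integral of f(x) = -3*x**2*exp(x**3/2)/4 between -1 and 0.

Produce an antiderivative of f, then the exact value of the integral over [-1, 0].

The substitution u = x**3/2 works: f is exactly (dF/du)*(du/dx) for that inner function.
F(x) = -exp(x**3/2)/2 is an antiderivative of f.
Check: d/dx[-exp(x**3/2)/2] = -3*x**2*exp(x**3/2)/4 = f(x).
F(0) = -1/2; F(-1) = -exp(-1/2)/2.
Integral = F(0) - F(-1) = -1/2 + exp(-1/2)/2.

Antiderivative: F(x) = -exp(x**3/2)/2; value = -1/2 + exp(-1/2)/2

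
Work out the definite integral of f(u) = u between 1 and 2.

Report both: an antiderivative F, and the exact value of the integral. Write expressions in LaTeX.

A candidate is checked by its d/du: the result must match f(u).
F(u) = \frac{u^{2}}{2} is an antiderivative of f.
Check: d/du[\frac{u^{2}}{2}] = u = f(u).
F(2) = 2; F(1) = \frac{1}{2}.
Integral = F(2) - F(1) = \frac{3}{2}.

Antiderivative: F(u) = \frac{u^{2}}{2}; value = \frac{3}{2}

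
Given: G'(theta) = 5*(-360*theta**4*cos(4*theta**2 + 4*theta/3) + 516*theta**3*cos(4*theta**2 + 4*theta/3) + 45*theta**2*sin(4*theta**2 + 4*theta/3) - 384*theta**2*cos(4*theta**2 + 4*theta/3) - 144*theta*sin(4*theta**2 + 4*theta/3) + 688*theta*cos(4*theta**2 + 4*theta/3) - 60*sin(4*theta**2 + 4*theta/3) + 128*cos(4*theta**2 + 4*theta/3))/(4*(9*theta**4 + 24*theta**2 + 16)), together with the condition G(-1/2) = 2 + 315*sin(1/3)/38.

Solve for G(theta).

G(theta) = (24*theta**2 - 75*theta*sin(4*theta**2 + 4*theta/3) + 120*sin(4*theta**2 + 4*theta/3) + 32)/(12*theta**2 + 16)

A first test for any G(theta): its theta-derivative must equal the given G'(theta).
A general antiderivative is 5*(4 - 5*theta/2)*sin(4*theta**2 + 4*theta/3)/(4*(theta**2/2 + 2/3)) + C.
The condition gives C = 2 + 315*sin(1/3)/38 - (315*sin(1/3)/38) = 2.
So G(theta) = (24*theta**2 - 75*theta*sin(4*theta**2 + 4*theta/3) + 120*sin(4*theta**2 + 4*theta/3) + 32)/(12*theta**2 + 16).
Check: d/dtheta[(24*theta**2 - 75*theta*sin(4*theta**2 + 4*theta/3) + 120*sin(4*theta**2 + 4*theta/3) + 32)/(12*theta**2 + 16)] = (-1800*theta**4*cos(4*theta**2 + 4*theta/3) + 2580*theta**3*cos(4*theta**2 + 4*theta/3) + 225*theta**2*sin(4*theta**2 + 4*theta/3) - 1920*theta**2*cos(4*theta**2 + 4*theta/3) - 720*theta*sin(4*theta**2 + 4*theta/3) + 3440*theta*cos(4*theta**2 + 4*theta/3) - 300*sin(4*theta**2 + 4*theta/3) + 640*cos(4*theta**2 + 4*theta/3))/(36*theta**4 + 96*theta**2 + 64), which equals G'(theta).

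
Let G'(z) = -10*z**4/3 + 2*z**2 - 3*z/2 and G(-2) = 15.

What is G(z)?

The integrand splits into summands that can be handled one at a time.
A general antiderivative is -2*z**5/3 + 2*z**3/3 - 3*z**2/4 + C.
The condition gives C = 15 - (13) = 2.
So G(z) = -(8*z**5 - 8*z**3 + 9*z**2 - 24)/12.
Check: d/dz[-(8*z**5 - 8*z**3 + 9*z**2 - 24)/12] = -10*z**4/3 + 2*z**2 - 3*z/2 = G'(z).

G(z) = -(8*z**5 - 8*z**3 + 9*z**2 - 24)/12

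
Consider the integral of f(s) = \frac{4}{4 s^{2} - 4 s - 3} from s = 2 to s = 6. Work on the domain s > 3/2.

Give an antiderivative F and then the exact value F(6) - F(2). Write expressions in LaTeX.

Antiderivative: F(s) = - \frac{- \log{\left(s - \frac{3}{2} \right)} + \log{\left(s + \frac{1}{2} \right)}}{2}; value = - \frac{\log{\left(\frac{13}{2} \right)}}{2} + \frac{\log{\left(2 \right)}}{2} + \frac{\log{\left(\frac{5}{2} \right)}}{2} + \frac{\log{\left(\frac{9}{2} \right)}}{2}

Factor the denominator (\left(2 s - 3\right) \left(2 s + 1\right)) and decompose: f = - \frac{1}{2 s + 1} + \frac{1}{2 s - 3}; each piece integrates to a log, atan, or power term.
F(s) = - \frac{- \log{\left(s - \frac{3}{2} \right)} + \log{\left(s + \frac{1}{2} \right)}}{2} is an antiderivative of f.
Check: d/ds[- \frac{- \log{\left(s - \frac{3}{2} \right)} + \log{\left(s + \frac{1}{2} \right)}}{2}] = \frac{4}{4 s^{2} - 4 s - 3} = f(s).
F(6) = - \frac{\log{\left(\frac{13}{2} \right)}}{2} + \frac{\log{\left(\frac{9}{2} \right)}}{2}; F(2) = - \frac{\log{\left(\frac{5}{2} \right)}}{2} - \frac{\log{\left(2 \right)}}{2}.
Integral = F(6) - F(2) = - \frac{\log{\left(\frac{13}{2} \right)}}{2} + \frac{\log{\left(2 \right)}}{2} + \frac{\log{\left(\frac{5}{2} \right)}}{2} + \frac{\log{\left(\frac{9}{2} \right)}}{2}.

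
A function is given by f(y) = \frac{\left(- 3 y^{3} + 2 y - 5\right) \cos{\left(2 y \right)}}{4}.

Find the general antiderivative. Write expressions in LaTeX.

A first test for any F(y): its y-derivative must equal f(y) identically.
Check: d/dy[- \frac{12 y^{3} \sin{\left(2 y \right)} + 18 y^{2} \cos{\left(2 y \right)} - 26 y \sin{\left(2 y \right)} + 20 \sin{\left(2 y \right)} - 13 \cos{\left(2 y \right)}}{32}] = - \frac{3 y^{3} \cos{\left(2 y \right)}}{4} + \frac{y \cos{\left(2 y \right)}}{2} - \frac{5 \cos{\left(2 y \right)}}{4}, which equals f(y).

F(y) = - \frac{12 y^{3} \sin{\left(2 y \right)} + 18 y^{2} \cos{\left(2 y \right)} - 26 y \sin{\left(2 y \right)} + 20 \sin{\left(2 y \right)} - 13 \cos{\left(2 y \right)}}{32} + C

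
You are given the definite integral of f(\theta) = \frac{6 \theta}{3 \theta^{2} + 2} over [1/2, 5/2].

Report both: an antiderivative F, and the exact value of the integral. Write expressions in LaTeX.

The substitution u = \theta^{2} + \frac{2}{3} works: f is exactly (dF/du)*(du/d\theta) for that inner function.
F(\theta) = \log{\left(\theta^{2} + \frac{2}{3} \right)} is an antiderivative of f.
Check: d/d\theta[\log{\left(\theta^{2} + \frac{2}{3} \right)}] = \frac{6 \theta}{3 \theta^{2} + 2} = f(\theta).
F(5/2) = \log{\left(\frac{83}{12} \right)}; F(1/2) = \log{\left(\frac{11}{12} \right)}.
Integral = F(5/2) - F(1/2) = - \log{\left(\frac{11}{12} \right)} + \log{\left(\frac{83}{12} \right)}.

Antiderivative: F(\theta) = \log{\left(\theta^{2} + \frac{2}{3} \right)}; value = - \log{\left(\frac{11}{12} \right)} + \log{\left(\frac{83}{12} \right)}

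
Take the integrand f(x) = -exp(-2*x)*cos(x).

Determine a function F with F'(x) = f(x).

An antiderivative is F(x) = (-sin(x) + 2*cos(x))*exp(-2*x)/5.

Since d/dx undoes antidifferentiation here, F'(x) = f(x) is required of F(x).
Check: d/dx[(-sin(x) + 2*cos(x))*exp(-2*x)/5] = -exp(-2*x)*cos(x) = f(x).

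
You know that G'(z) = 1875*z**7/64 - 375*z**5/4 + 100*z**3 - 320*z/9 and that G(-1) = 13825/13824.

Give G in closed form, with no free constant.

The substitution u = 4/3 - 5*z**2/4 works: G'(z) is exactly (dG/du)*(du/dz) for that inner function.
A general antiderivative is 3*(4/3 - 5*z**2/4)**4/2 + C.
The condition gives C = 13825/13824 - (1/13824) = 1.
So G(z) = 1875*z**8/512 - 125*z**6/8 + 25*z**4 - 160*z**2/9 + 155/27.
Check: d/dz[1875*z**8/512 - 125*z**6/8 + 25*z**4 - 160*z**2/9 + 155/27] = 1875*z**7/64 - 375*z**5/4 + 100*z**3 - 320*z/9 = G'(z).

G(z) = 1875*z**8/512 - 125*z**6/8 + 25*z**4 - 160*z**2/9 + 155/27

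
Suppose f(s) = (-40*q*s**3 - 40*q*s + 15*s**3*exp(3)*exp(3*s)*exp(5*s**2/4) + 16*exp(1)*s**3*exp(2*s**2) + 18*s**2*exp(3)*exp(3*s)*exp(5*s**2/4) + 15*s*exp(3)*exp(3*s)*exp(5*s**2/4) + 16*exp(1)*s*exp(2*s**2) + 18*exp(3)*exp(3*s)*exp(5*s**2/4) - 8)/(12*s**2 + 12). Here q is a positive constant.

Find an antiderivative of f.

An antiderivative is F(s) = -(10*q*s**2 - 3*exp(3)*exp(3*s)*exp(5*s**2/4) - 2*exp(1)*exp(2*s**2) + 4*atan(s))/6.

Check any antiderivative F(s) by computing F'(s) and comparing it with f(s).
Check: d/ds[-(10*q*s**2 - 3*exp(3)*exp(3*s)*exp(5*s**2/4) - 2*exp(1)*exp(2*s**2) + 4*atan(s))/6] = (-40*q*s**3 - 40*q*s + 15*s**3*exp(3)*exp(3*s)*exp(5*s**2/4) + 16*exp(1)*s**3*exp(2*s**2) + 18*s**2*exp(3)*exp(3*s)*exp(5*s**2/4) + 15*s*exp(3)*exp(3*s)*exp(5*s**2/4) + 16*exp(1)*s*exp(2*s**2) + 18*exp(3)*exp(3*s)*exp(5*s**2/4) - 8)/(12*s**2 + 12) = f(s).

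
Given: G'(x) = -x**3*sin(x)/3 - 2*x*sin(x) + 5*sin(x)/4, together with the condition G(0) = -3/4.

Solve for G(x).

Integrate term by term and add the pieces.
A general antiderivative is x**3*cos(x)/3 - x**2*sin(x) - 5*cos(x)/4 + C.
The condition gives C = -3/4 - (-5/4) = 1/2.
So G(x) = x**3*cos(x)/3 - x**2*sin(x) - 5*cos(x)/4 + 1/2.
Check: d/dx[x**3*cos(x)/3 - x**2*sin(x) - 5*cos(x)/4 + 1/2] = -x**3*sin(x)/3 - 2*x*sin(x) + 5*sin(x)/4 = G'(x).

G(x) = x**3*cos(x)/3 - x**2*sin(x) - 5*cos(x)/4 + 1/2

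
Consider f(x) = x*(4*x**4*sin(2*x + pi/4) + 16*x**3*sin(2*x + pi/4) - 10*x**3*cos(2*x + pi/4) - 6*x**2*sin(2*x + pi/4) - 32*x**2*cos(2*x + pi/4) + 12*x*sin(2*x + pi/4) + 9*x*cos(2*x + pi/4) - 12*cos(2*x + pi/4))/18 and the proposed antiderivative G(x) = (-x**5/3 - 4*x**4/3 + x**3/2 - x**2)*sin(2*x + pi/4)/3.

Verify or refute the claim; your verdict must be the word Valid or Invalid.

d/dx[G] = -2*x**5*cos(2*x + pi/4)/9 - 5*x**4*sin(2*x + pi/4)/9 - 8*x**4*cos(2*x + pi/4)/9 - 16*x**3*sin(2*x + pi/4)/9 + x**3*cos(2*x + pi/4)/3 + x**2*sin(2*x + pi/4)/2 - 2*x**2*cos(2*x + pi/4)/3 - 2*x*sin(2*x + pi/4)/3
d/dx[G] - f(x) = -2*x**5*sin(2*x + pi/4)/9 - 2*x**5*cos(2*x + pi/4)/9 - 13*x**4*sin(2*x + pi/4)/9 - x**4*cos(2*x + pi/4)/3 - 13*x**3*sin(2*x + pi/4)/9 + 19*x**3*cos(2*x + pi/4)/9 - x**2*sin(2*x + pi/4)/6 - 7*x**2*cos(2*x + pi/4)/6 - 2*x*sin(2*x + pi/4)/3 + 2*x*cos(2*x + pi/4)/3 != 0.

Invalid: d/dx[G] - f = -2*x**5*sin(2*x + pi/4)/9 - 2*x**5*cos(2*x + pi/4)/9 - 13*x**4*sin(2*x + pi/4)/9 - x**4*cos(2*x + pi/4)/3 - 13*x**3*sin(2*x + pi/4)/9 + 19*x**3*cos(2*x + pi/4)/9 - x**2*sin(2*x + pi/4)/6 - 7*x**2*cos(2*x + pi/4)/6 - 2*x*sin(2*x + pi/4)/3 + 2*x*cos(2*x + pi/4)/3, which is not 0.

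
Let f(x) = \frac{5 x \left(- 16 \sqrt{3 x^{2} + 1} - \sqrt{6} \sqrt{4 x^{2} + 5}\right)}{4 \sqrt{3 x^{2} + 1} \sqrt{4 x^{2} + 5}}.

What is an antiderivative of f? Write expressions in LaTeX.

Differentiate the proposed F(x) back; it has to land on f(x) exactly.
Check: d/dx[- \frac{5 \left(\sqrt{6} \sqrt{3 x^{2} + 1} + 12 \sqrt{4 x^{2} + 5}\right)}{12}] = \frac{- 80 x \sqrt{3 x^{2} + 1} - 5 \sqrt{6} x \sqrt{4 x^{2} + 5}}{4 \sqrt{3 x^{2} + 1} \sqrt{4 x^{2} + 5}}, which equals f(x).

An antiderivative is F(x) = - \frac{5 \left(\sqrt{6} \sqrt{3 x^{2} + 1} + 12 \sqrt{4 x^{2} + 5}\right)}{12}.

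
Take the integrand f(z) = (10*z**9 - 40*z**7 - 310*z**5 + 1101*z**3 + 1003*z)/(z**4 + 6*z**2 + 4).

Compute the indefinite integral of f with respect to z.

Check any antiderivative F(z) by computing F'(z) and comparing it with f(z).
Check: d/dz[5*z**6/3 - 25*z**4 + 125*z**2 + log(z**4/2 + 3*z**2 + 2)/4] = (10*z**9 - 40*z**7 - 310*z**5 + 1101*z**3 + 1003*z)/(z**4 + 6*z**2 + 4) = f(z).

F(z) = 5*z**6/3 - 25*z**4 + 125*z**2 + log(z**4/2 + 3*z**2 + 2)/4 + C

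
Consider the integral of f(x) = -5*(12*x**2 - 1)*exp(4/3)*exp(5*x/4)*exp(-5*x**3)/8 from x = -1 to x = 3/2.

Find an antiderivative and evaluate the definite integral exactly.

The substitution u = -5*x**3 + 5*x/4 + 4/3 works: f is exactly (dF/du)*(du/dx) for that inner function.
F(x) = exp(4/3)*exp(5*x/4)*exp(-5*x**3)/2 is an antiderivative of f.
Check: d/dx[exp(4/3)*exp(5*x/4)*exp(-5*x**3)/2] = (-60*x**2*exp(4/3)*exp(5*x/4) + 5*exp(4/3)*exp(5*x/4))*exp(-5*x**3)/8, which equals f(x).
F(3/2) = exp(-41/3)/2; F(-1) = exp(61/12)/2.
Integral = F(3/2) - F(-1) = -exp(61/12)/2 + exp(-41/3)/2.

Antiderivative: F(x) = exp(4/3)*exp(5*x/4)*exp(-5*x**3)/2; value = -exp(61/12)/2 + exp(-41/3)/2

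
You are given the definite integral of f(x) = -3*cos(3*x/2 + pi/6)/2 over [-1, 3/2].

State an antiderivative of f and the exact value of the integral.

Since d/dx undoes antidifferentiation here, F'(x) = f(x) is required of F(x).
F(x) = -sin(3*x/2 + pi/6) is an antiderivative of f.
Check: d/dx[-sin(3*x/2 + pi/6)] = -3*cos(3*x/2 + pi/6)/2 = f(x).
F(3/2) = -sin(pi/6 + 9/4); F(-1) = -cos(pi/3 + 3/2).
Integral = F(3/2) - F(-1) = cos(pi/3 + 3/2) - sin(pi/6 + 9/4).

Antiderivative: F(x) = -sin(3*x/2 + pi/6); value = cos(pi/3 + 3/2) - sin(pi/6 + 9/4)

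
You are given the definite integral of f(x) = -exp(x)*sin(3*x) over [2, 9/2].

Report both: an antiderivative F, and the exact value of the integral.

Antiderivative: F(x) = -exp(x)*sin(3*x)/10 + 3*exp(x)*cos(3*x)/10; value = -exp(9/2)*sin(27/2)/10 - 3*exp(2)*cos(6)/10 + exp(2)*sin(6)/10 + 3*exp(9/2)*cos(27/2)/10

A candidate is checked by its d/dx: the result must match f(x).
F(x) = -exp(x)*sin(3*x)/10 + 3*exp(x)*cos(3*x)/10 is an antiderivative of f.
Check: d/dx[-exp(x)*sin(3*x)/10 + 3*exp(x)*cos(3*x)/10] = -exp(x)*sin(3*x) = f(x).
F(9/2) = -exp(9/2)*sin(27/2)/10 + 3*exp(9/2)*cos(27/2)/10; F(2) = -exp(2)*sin(6)/10 + 3*exp(2)*cos(6)/10.
Integral = F(9/2) - F(2) = -exp(9/2)*sin(27/2)/10 - 3*exp(2)*cos(6)/10 + exp(2)*sin(6)/10 + 3*exp(9/2)*cos(27/2)/10.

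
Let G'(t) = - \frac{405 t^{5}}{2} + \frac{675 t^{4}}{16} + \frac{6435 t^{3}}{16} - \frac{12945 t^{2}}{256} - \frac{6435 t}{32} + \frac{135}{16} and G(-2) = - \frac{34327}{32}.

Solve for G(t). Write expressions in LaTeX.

G(t) = - \frac{8640 t^{6} - 2160 t^{5} - 25740 t^{4} + 4315 t^{3} + 25740 t^{2} - 2160 t - 8384}{256}

G'(t) matches the chain-rule pattern g'(h)*h' with inner function h(t) = - 3 t^{2} + \frac{t}{4} + 3; substituting u = h(t) collapses the integral.
A general antiderivative is \frac{5 \left(- 3 t^{2} + \frac{t}{4} + 3\right)^{3}}{4} + C.
The condition gives C = - \frac{34327}{32} - (- \frac{34295}{32}) = -1.
So G(t) = - \frac{8640 t^{6} - 2160 t^{5} - 25740 t^{4} + 4315 t^{3} + 25740 t^{2} - 2160 t - 8384}{256}.
Check: d/dt[- \frac{8640 t^{6} - 2160 t^{5} - 25740 t^{4} + 4315 t^{3} + 25740 t^{2} - 2160 t - 8384}{256}] = - \frac{405 t^{5}}{2} + \frac{675 t^{4}}{16} + \frac{6435 t^{3}}{16} - \frac{12945 t^{2}}{256} - \frac{6435 t}{32} + \frac{135}{16} = G'(t).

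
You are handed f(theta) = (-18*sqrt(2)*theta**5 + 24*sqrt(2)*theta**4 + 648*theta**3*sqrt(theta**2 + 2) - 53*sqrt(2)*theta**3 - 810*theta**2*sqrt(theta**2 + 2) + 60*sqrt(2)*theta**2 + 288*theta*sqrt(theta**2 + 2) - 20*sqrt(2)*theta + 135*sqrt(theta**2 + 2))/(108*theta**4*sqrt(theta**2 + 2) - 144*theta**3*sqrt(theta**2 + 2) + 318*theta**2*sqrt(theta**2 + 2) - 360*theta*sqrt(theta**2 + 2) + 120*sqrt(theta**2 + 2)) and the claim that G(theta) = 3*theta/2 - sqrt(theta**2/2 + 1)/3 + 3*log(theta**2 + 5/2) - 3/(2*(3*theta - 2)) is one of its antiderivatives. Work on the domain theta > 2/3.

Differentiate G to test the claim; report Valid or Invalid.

d/dtheta[G] = (-18*sqrt(2)*theta**5 + 162*theta**4*sqrt(theta**2 + 2) + 24*sqrt(2)*theta**4 + 432*theta**3*sqrt(theta**2 + 2) - 53*sqrt(2)*theta**3 - 333*theta**2*sqrt(theta**2 + 2) + 60*sqrt(2)*theta**2 - 252*theta*sqrt(theta**2 + 2) - 20*sqrt(2)*theta + 315*sqrt(theta**2 + 2))/(108*theta**4*sqrt(theta**2 + 2) - 144*theta**3*sqrt(theta**2 + 2) + 318*theta**2*sqrt(theta**2 + 2) - 360*theta*sqrt(theta**2 + 2) + 120*sqrt(theta**2 + 2))
d/dtheta[G] - f(theta) = 3/2 != 0.

Invalid: d/dtheta[G] - f = 3/2, which is not 0.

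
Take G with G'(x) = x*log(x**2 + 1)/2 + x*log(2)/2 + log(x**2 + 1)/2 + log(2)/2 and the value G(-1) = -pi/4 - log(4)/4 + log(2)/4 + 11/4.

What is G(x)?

G(x) = (-x**2 + x*(x + 2)*log(2*x**2 + 2) - 4*x + log(x**2 + 1) + 4*atan(x) + 8)/4

Integrate term by term and add the pieces.
A general antiderivative is -x**2/4 - x + (x**2/4 + x/2)*log(2*x**2 + 2) + log(x**2 + 1)/4 + atan(x) + C.
The condition gives C = -pi/4 - log(4)/4 + log(2)/4 + 11/4 - (-pi/4 - log(4)/4 + log(2)/4 + 3/4) = 2.
So G(x) = (-x**2 + x*(x + 2)*log(2*x**2 + 2) - 4*x + log(x**2 + 1) + 4*atan(x) + 8)/4.
Check: d/dx[(-x**2 + x*(x + 2)*log(2*x**2 + 2) - 4*x + log(x**2 + 1) + 4*atan(x) + 8)/4] = x*log(x**2 + 1)/2 + x*log(2)/2 + log(x**2 + 1)/2 + log(2)/2 = G'(x).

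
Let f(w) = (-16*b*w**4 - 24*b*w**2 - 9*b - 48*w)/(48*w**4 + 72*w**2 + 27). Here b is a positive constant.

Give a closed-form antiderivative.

An antiderivative is F(w) = -b*w/3 + 2/(4*w**2 + 3).

Differentiate the proposed F(w) back; it has to land on f(w) exactly.
Check: d/dw[-b*w/3 + 2/(4*w**2 + 3)] = (-16*b*w**4 - 24*b*w**2 - 9*b - 48*w)/(48*w**4 + 72*w**2 + 27) = f(w).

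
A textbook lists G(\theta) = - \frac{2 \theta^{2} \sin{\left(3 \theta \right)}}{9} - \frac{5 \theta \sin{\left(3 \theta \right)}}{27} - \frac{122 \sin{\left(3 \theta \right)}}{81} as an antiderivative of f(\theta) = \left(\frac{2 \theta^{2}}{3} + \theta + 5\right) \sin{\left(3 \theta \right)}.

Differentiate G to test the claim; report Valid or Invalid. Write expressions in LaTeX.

d/d\theta[G] = - \frac{2 \theta^{2} \cos{\left(3 \theta \right)}}{3} - \frac{4 \theta \sin{\left(3 \theta \right)}}{9} - \frac{5 \theta \cos{\left(3 \theta \right)}}{9} - \frac{5 \sin{\left(3 \theta \right)}}{27} - \frac{122 \cos{\left(3 \theta \right)}}{27}
d/d\theta[G] - f(\theta) = - \frac{2 \theta^{2} \sin{\left(3 \theta \right)}}{3} - \frac{2 \theta^{2} \cos{\left(3 \theta \right)}}{3} - \frac{13 \theta \sin{\left(3 \theta \right)}}{9} - \frac{5 \theta \cos{\left(3 \theta \right)}}{9} - \frac{140 \sin{\left(3 \theta \right)}}{27} - \frac{122 \cos{\left(3 \theta \right)}}{27} != 0.

Invalid: d/d\theta[G] - f = - \frac{2 \theta^{2} \sin{\left(3 \theta \right)}}{3} - \frac{2 \theta^{2} \cos{\left(3 \theta \right)}}{3} - \frac{13 \theta \sin{\left(3 \theta \right)}}{9} - \frac{5 \theta \cos{\left(3 \theta \right)}}{9} - \frac{140 \sin{\left(3 \theta \right)}}{27} - \frac{122 \cos{\left(3 \theta \right)}}{27}, which is not 0.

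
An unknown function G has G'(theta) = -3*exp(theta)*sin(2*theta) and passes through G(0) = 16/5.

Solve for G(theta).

G(theta) = -3*exp(theta)*sin(2*theta)/5 + 6*exp(theta)*cos(2*theta)/5 + 2

Since d/dtheta undoes antidifferentiation here, G(theta) must give back the stated G'(theta).
A general antiderivative is -3*exp(theta)*sin(2*theta)/5 + 6*exp(theta)*cos(2*theta)/5 + C.
The condition gives C = 16/5 - (6/5) = 2.
So G(theta) = -3*exp(theta)*sin(2*theta)/5 + 6*exp(theta)*cos(2*theta)/5 + 2.
Check: d/dtheta[-3*exp(theta)*sin(2*theta)/5 + 6*exp(theta)*cos(2*theta)/5 + 2] = -3*exp(theta)*sin(2*theta) = G'(theta).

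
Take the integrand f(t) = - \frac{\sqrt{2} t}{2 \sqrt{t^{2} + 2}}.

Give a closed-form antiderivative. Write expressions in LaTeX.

The substitution u = \frac{t^{2}}{2} + 1 works: f is exactly (dF/du)*(du/dt) for that inner function.
Check: d/dt[- \sqrt{\frac{t^{2}}{2} + 1}] = - \frac{\sqrt{2} t}{2 \sqrt{t^{2} + 2}} = f(t).

An antiderivative is F(t) = - \sqrt{\frac{t^{2}}{2} + 1}.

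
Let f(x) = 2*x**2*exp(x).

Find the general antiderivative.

f has the shape u'v + uv' for u = 2*x**2 - 4*x + 4 and v = exp(x) — it is the derivative of the product u*v.
Check: d/dx[2*(x**2 - 2*x + 2)*exp(x)] = 2*x**2*exp(x) = f(x).

F(x) = 2*(x**2 - 2*x + 2)*exp(x) + C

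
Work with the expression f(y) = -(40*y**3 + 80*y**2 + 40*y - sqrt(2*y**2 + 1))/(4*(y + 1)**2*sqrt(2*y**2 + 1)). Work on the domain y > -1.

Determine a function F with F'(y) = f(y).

An antiderivative is F(y) = (-20*y*sqrt(2*y**2 + 1) - 20*sqrt(2*y**2 + 1) - 1)/(4*y + 4).

Any candidate F(y) must reproduce f(y) exactly when differentiated.
Check: d/dy[(-20*y*sqrt(2*y**2 + 1) - 20*sqrt(2*y**2 + 1) - 1)/(4*y + 4)] = (-40*y**3 - 80*y**2 - 40*y + sqrt(2*y**2 + 1))/(4*y**2*sqrt(2*y**2 + 1) + 8*y*sqrt(2*y**2 + 1) + 4*sqrt(2*y**2 + 1)), which equals f(y).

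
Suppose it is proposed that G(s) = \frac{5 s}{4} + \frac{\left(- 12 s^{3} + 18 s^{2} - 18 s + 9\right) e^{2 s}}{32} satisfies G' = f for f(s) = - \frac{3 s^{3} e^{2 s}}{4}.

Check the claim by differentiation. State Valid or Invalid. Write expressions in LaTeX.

Invalid: d/ds[G] - f = \frac{5}{4}, which is not 0.

d/ds[G] = - \frac{3 s^{3} e^{2 s}}{4} + \frac{5}{4}
d/ds[G] - f(s) = \frac{5}{4} != 0.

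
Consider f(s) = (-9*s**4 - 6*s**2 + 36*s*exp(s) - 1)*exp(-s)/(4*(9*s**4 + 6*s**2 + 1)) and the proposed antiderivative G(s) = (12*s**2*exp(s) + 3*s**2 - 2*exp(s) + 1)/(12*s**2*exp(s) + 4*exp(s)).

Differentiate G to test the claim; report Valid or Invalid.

d/ds[G] = (-9*s**4 - 6*s**2 + 36*s*exp(s) - 1)/(36*s**4*exp(s) + 24*s**2*exp(s) + 4*exp(s))
This equals f(s) exactly, so the claim holds.

Valid - the claim checks out under differentiation.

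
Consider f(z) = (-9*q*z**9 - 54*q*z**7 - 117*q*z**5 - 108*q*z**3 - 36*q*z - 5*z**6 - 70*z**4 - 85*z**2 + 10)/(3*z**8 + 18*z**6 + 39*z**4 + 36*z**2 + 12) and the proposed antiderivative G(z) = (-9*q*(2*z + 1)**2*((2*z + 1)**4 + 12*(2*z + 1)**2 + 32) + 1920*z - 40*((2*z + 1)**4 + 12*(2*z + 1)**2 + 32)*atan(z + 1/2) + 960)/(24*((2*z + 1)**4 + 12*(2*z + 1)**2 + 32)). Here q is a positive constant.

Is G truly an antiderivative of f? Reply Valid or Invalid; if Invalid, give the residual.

Invalid: d/dz[G] - f = (-2304*q*z**16 - 9216*q*z**15 - 43776*q*z**14 - 112896*q*z**13 - 301536*q*z**12 - 563904*q*z**11 - 1054800*q*z**10 - 1495728*q*z**9 - 2100465*q*z**8 - 2280672*q*z**7 - 2456694*q*z**6 - 2002032*q*z**5 - 1642941*q*z**4 - 938304*q*z**3 - 564876*q*z**2 - 181440*q*z - 72900*q + 2560*z**13 + 8320*z**12 + 83200*z**11 + 205920*z**10 + 549280*z**9 + 858360*z**8 + 1171360*z**7 + 1135690*z**6 + 665440*z**5 + 231620*z**4 - 417440*z**3 - 343270*z**2 - 348480*z - 72660)/(1536*z**16 + 6144*z**15 + 29184*z**14 + 75264*z**13 + 201024*z**12 + 375936*z**11 + 703200*z**10 + 997152*z**9 + 1400310*z**8 + 1520448*z**7 + 1637796*z**6 + 1334688*z**5 + 1095294*z**4 + 625536*z**3 + 376584*z**2 + 120960*z + 48600), which is not 0.

d/dz[G] = (-4608*q*z**9 - 20736*q*z**8 - 69120*q*z**7 - 145152*q*z**6 - 241344*q*z**5 - 288864*q*z**4 - 271584*q*z**3 - 177264*q*z**2 - 81810*q*z - 18225*q - 2560*z**6 - 7680*z**5 - 45440*z**4 - 78080*z**3 - 99680*z**2 - 61920*z - 8040)/(1536*z**8 + 6144*z**7 + 19968*z**6 + 38400*z**5 + 61248*z**4 + 65664*z**3 + 57696*z**2 + 30240*z + 12150)
d/dz[G] - f(z) = (-2304*q*z**16 - 9216*q*z**15 - 43776*q*z**14 - 112896*q*z**13 - 301536*q*z**12 - 563904*q*z**11 - 1054800*q*z**10 - 1495728*q*z**9 - 2100465*q*z**8 - 2280672*q*z**7 - 2456694*q*z**6 - 2002032*q*z**5 - 1642941*q*z**4 - 938304*q*z**3 - 564876*q*z**2 - 181440*q*z - 72900*q + 2560*z**13 + 8320*z**12 + 83200*z**11 + 205920*z**10 + 549280*z**9 + 858360*z**8 + 1171360*z**7 + 1135690*z**6 + 665440*z**5 + 231620*z**4 - 417440*z**3 - 343270*z**2 - 348480*z - 72660)/(1536*z**16 + 6144*z**15 + 29184*z**14 + 75264*z**13 + 201024*z**12 + 375936*z**11 + 703200*z**10 + 997152*z**9 + 1400310*z**8 + 1520448*z**7 + 1637796*z**6 + 1334688*z**5 + 1095294*z**4 + 625536*z**3 + 376584*z**2 + 120960*z + 48600) != 0.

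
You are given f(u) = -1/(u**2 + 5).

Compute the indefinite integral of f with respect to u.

Check any antiderivative F(u) by computing F'(u) and comparing it with f(u).
Check: d/du[-sqrt(5)*atan(sqrt(5)*u/5)/5] = -1/(u**2 + 5) = f(u).

F(u) = -sqrt(5)*atan(sqrt(5)*u/5)/5 + C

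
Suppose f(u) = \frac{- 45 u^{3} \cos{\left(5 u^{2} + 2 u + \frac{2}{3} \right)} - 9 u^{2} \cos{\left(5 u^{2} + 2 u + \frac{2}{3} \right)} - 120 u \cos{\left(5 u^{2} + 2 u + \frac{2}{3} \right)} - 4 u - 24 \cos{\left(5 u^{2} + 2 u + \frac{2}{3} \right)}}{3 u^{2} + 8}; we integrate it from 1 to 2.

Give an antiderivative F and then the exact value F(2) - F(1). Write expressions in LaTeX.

Antiderivative: F(u) = - \frac{2 \log{\left(\frac{3 u^{2}}{2} + 4 \right)}}{3} - \frac{3 \sin{\left(5 u^{2} + 2 u + \frac{2}{3} \right)}}{2}; value = - \frac{2 \log{\left(10 \right)}}{3} - \frac{3 \sin{\left(\frac{74}{3} \right)}}{2} + \frac{2 \log{\left(\frac{11}{2} \right)}}{3} + \frac{3 \sin{\left(\frac{23}{3} \right)}}{2}

Differentiate the proposed F(u) back; it has to land on f(u) exactly.
F(u) = - \frac{2 \log{\left(\frac{3 u^{2}}{2} + 4 \right)}}{3} - \frac{3 \sin{\left(5 u^{2} + 2 u + \frac{2}{3} \right)}}{2} is an antiderivative of f.
Check: d/du[- \frac{2 \log{\left(\frac{3 u^{2}}{2} + 4 \right)}}{3} - \frac{3 \sin{\left(5 u^{2} + 2 u + \frac{2}{3} \right)}}{2}] = \frac{- 45 u^{3} \cos{\left(5 u^{2} + 2 u + \frac{2}{3} \right)} - 9 u^{2} \cos{\left(5 u^{2} + 2 u + \frac{2}{3} \right)} - 120 u \cos{\left(5 u^{2} + 2 u + \frac{2}{3} \right)} - 4 u - 24 \cos{\left(5 u^{2} + 2 u + \frac{2}{3} \right)}}{3 u^{2} + 8} = f(u).
F(2) = - \frac{2 \log{\left(10 \right)}}{3} - \frac{3 \sin{\left(\frac{74}{3} \right)}}{2}; F(1) = - \frac{3 \sin{\left(\frac{23}{3} \right)}}{2} - \frac{2 \log{\left(\frac{11}{2} \right)}}{3}.
Integral = F(2) - F(1) = - \frac{2 \log{\left(10 \right)}}{3} - \frac{3 \sin{\left(\frac{74}{3} \right)}}{2} + \frac{2 \log{\left(\frac{11}{2} \right)}}{3} + \frac{3 \sin{\left(\frac{23}{3} \right)}}{2}.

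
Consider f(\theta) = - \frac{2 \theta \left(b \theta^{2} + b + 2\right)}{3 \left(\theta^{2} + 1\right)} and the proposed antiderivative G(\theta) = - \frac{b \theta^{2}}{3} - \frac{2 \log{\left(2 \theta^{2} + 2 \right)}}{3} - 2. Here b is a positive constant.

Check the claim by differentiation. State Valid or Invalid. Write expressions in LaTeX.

d/d\theta[G] = \frac{- 2 b \theta^{3} - 2 b \theta - 4 \theta}{3 \theta^{2} + 3}
This equals f(\theta) exactly, so the claim holds.

Valid - the claim checks out under differentiation.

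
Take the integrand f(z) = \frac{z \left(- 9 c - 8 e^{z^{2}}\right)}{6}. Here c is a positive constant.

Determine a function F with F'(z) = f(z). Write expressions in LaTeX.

An antiderivative is F(z) = - \frac{3 c z^{2}}{4} - \frac{2 e^{z^{2}}}{3}.

Check any antiderivative F(z) by computing F'(z) and comparing it with f(z).
Check: d/dz[- \frac{3 c z^{2}}{4} - \frac{2 e^{z^{2}}}{3}] = - \frac{3 c z}{2} - \frac{4 z e^{z^{2}}}{3}, which equals f(z).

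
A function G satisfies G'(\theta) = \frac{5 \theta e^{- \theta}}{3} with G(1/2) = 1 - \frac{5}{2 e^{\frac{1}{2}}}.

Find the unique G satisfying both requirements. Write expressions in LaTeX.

G'(\theta) has the shape u'v + uv' for u = - \frac{5 \theta}{3} - \frac{5}{3} and v = e^{- \theta} — it is the derivative of the product u*v.
A general antiderivative is \frac{\left(- 5 \theta - 5\right) e^{- \theta}}{3} + C.
The condition gives C = 1 - \frac{5}{2 e^{\frac{1}{2}}} - (- \frac{5}{2 e^{\frac{1}{2}}}) = 1.
So G(\theta) = \frac{\left(- 5 \theta + 3 e^{\theta} - 5\right) e^{- \theta}}{3}.
Check: d/d\theta[\frac{\left(- 5 \theta + 3 e^{\theta} - 5\right) e^{- \theta}}{3}] = \frac{5 \theta e^{- \theta}}{3} = G'(\theta).

G(\theta) = \frac{\left(- 5 \theta + 3 e^{\theta} - 5\right) e^{- \theta}}{3}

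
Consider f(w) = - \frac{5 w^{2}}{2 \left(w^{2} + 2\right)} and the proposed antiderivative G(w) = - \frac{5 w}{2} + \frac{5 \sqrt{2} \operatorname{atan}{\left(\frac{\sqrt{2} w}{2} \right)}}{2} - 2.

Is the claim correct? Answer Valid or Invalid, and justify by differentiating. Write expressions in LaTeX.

Valid - differentiating G returns exactly f.

d/dw[G] = - \frac{5 w^{2}}{2 w^{2} + 4}
This equals f(w) exactly, so the claim holds.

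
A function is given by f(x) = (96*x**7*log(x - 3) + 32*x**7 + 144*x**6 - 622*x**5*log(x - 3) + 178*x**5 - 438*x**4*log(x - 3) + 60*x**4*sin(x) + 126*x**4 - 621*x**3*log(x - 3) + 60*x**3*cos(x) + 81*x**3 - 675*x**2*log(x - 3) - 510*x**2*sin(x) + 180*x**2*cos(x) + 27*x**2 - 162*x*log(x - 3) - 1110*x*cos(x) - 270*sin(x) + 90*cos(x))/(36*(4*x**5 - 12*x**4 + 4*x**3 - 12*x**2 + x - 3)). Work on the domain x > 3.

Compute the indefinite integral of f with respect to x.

Recover f(x) by differentiating a candidate F(x); any mismatch rules it out.
Check: d/dx[(16*x**5*log(x - 3) + 72*x**4*log(x - 3) + 81*x**3*log(x - 3) + 27*x**2*log(x - 3) - 30*x*cos(x) - 90*cos(x))/(72*x**2 + 36)] = (96*x**7*log(x - 3) + 32*x**7 + 144*x**6 - 622*x**5*log(x - 3) + 178*x**5 - 438*x**4*log(x - 3) + 60*x**4*sin(x) + 126*x**4 - 621*x**3*log(x - 3) + 60*x**3*cos(x) + 81*x**3 - 675*x**2*log(x - 3) - 510*x**2*sin(x) + 180*x**2*cos(x) + 27*x**2 - 162*x*log(x - 3) - 1110*x*cos(x) - 270*sin(x) + 90*cos(x))/(144*x**5 - 432*x**4 + 144*x**3 - 432*x**2 + 36*x - 108), which equals f(x).

F(x) = (16*x**5*log(x - 3) + 72*x**4*log(x - 3) + 81*x**3*log(x - 3) + 27*x**2*log(x - 3) - 30*x*cos(x) - 90*cos(x))/(72*x**2 + 36) + C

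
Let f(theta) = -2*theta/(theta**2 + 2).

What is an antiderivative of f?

An antiderivative is F(theta) = -log(theta**2 + 2).

f matches the chain-rule pattern g'(h)*h' with inner function h(theta) = theta**2 + 2; substituting u = h(theta) collapses the integral.
Check: d/dtheta[-log(theta**2 + 2)] = -2*theta/(theta**2 + 2) = f(theta).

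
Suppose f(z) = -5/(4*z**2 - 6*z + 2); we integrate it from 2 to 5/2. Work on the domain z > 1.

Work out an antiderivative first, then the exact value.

Antiderivative: F(z) = -5*log(z - 1)/2 + 5*log(z - 1/2)/2; value = -5*log(3/2) + 5*log(2)/2

Factor the denominator (2*(z - 1)*(2*z - 1)) and decompose: f = 5/(2*z - 1) - 5/(2*(z - 1)); each piece integrates to a log, atan, or power term.
F(z) = -5*log(z - 1)/2 + 5*log(z - 1/2)/2 is an antiderivative of f.
Check: d/dz[-5*log(z - 1)/2 + 5*log(z - 1/2)/2] = -5/(4*z**2 - 6*z + 2) = f(z).
F(5/2) = -5*log(3/2)/2 + 5*log(2)/2; F(2) = 5*log(3/2)/2.
Integral = F(5/2) - F(2) = -5*log(3/2) + 5*log(2)/2.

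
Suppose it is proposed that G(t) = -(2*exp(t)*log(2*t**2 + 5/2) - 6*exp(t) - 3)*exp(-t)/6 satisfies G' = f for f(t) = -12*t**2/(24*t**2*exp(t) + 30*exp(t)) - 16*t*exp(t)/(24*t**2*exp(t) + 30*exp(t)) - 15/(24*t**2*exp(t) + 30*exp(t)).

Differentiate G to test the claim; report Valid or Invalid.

d/dt[G] = (-12*t**2 - 16*t*exp(t) - 15)/(24*t**2*exp(t) + 30*exp(t))
This equals f(t) exactly, so the claim holds.

Valid. The derivative of G reproduces f.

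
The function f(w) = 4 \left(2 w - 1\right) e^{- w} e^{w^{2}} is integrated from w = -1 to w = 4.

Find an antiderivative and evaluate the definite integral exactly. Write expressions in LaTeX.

Antiderivative: F(w) = 4 e^{- w} e^{w^{2}}; value = - 4 e^{2} + 4 e^{12}

f matches the chain-rule pattern g'(h)*h' with inner function h(w) = w^{2} - w; substituting u = h(w) collapses the integral.
F(w) = 4 e^{- w} e^{w^{2}} is an antiderivative of f.
Check: d/dw[4 e^{- w} e^{w^{2}}] = \left(8 w e^{w^{2}} - 4 e^{w^{2}}\right) e^{- w}, which equals f(w).
F(4) = 4 e^{12}; F(-1) = 4 e^{2}.
Integral = F(4) - F(-1) = - 4 e^{2} + 4 e^{12}.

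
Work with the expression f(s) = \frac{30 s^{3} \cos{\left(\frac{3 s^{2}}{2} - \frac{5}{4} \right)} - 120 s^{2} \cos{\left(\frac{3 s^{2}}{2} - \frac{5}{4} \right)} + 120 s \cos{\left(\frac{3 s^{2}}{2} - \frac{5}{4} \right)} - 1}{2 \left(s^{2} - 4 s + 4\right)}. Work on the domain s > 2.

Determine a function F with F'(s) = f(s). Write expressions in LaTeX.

A first test for any F(s): its s-derivative must equal f(s) identically.
Check: d/ds[\frac{10 \left(s - 2\right) \sin{\left(\frac{3 s^{2}}{2} - \frac{5}{4} \right)} + 1}{2 \left(s - 2\right)}] = \frac{30 s^{3} \cos{\left(\frac{3 s^{2}}{2} - \frac{5}{4} \right)} - 120 s^{2} \cos{\left(\frac{3 s^{2}}{2} - \frac{5}{4} \right)} + 120 s \cos{\left(\frac{3 s^{2}}{2} - \frac{5}{4} \right)} - 1}{2 s^{2} - 8 s + 8}, which equals f(s).

An antiderivative is F(s) = \frac{10 \left(s - 2\right) \sin{\left(\frac{3 s^{2}}{2} - \frac{5}{4} \right)} + 1}{2 \left(s - 2\right)}.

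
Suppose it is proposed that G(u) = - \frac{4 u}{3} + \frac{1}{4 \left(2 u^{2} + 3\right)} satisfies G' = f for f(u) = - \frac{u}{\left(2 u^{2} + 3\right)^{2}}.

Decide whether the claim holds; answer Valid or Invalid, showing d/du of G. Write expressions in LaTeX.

Invalid: d/du[G] - f = - \frac{4}{3}, which is not 0.

d/du[G] = \frac{- 16 u^{4} - 48 u^{2} - 3 u - 36}{12 u^{4} + 36 u^{2} + 27}
d/du[G] - f(u) = - \frac{4}{3} != 0.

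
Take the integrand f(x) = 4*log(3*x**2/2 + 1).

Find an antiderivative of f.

An antiderivative is F(x) = 4*x*log(3*x**2/2 + 1) - 8*x + 8*sqrt(6)*atan(sqrt(6)*x/2)/3.

A candidate is checked by its d/dx: the result must match f(x).
Check: d/dx[4*x*log(3*x**2/2 + 1) - 8*x + 8*sqrt(6)*atan(sqrt(6)*x/2)/3] = 4*log(3*x**2/2 + 1) = f(x).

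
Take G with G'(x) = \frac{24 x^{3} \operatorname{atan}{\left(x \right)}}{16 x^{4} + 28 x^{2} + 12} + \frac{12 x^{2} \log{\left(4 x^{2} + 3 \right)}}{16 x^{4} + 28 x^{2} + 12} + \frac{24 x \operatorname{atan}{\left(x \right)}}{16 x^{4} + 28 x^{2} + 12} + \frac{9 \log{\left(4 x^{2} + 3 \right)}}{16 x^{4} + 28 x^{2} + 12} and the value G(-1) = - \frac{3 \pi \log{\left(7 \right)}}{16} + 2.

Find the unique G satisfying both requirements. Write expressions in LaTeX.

G(x) = \frac{3 \log{\left(4 x^{2} + 3 \right)} \operatorname{atan}{\left(x \right)}}{4} + 2

Recognize the product-rule pattern: G'(x) = u'v + uv' with u = \frac{3 \operatorname{atan}{\left(x \right)}}{4}, v = \log{\left(4 x^{2} + 3 \right)}, so integration by parts undoes it.
A general antiderivative is \frac{3 \log{\left(4 x^{2} + 3 \right)} \operatorname{atan}{\left(x \right)}}{4} + C.
The condition gives C = - \frac{3 \pi \log{\left(7 \right)}}{16} + 2 - (- \frac{3 \pi \log{\left(7 \right)}}{16}) = 2.
So G(x) = \frac{3 \log{\left(4 x^{2} + 3 \right)} \operatorname{atan}{\left(x \right)}}{4} + 2.
Check: d/dx[\frac{3 \log{\left(4 x^{2} + 3 \right)} \operatorname{atan}{\left(x \right)}}{4} + 2] = \frac{24 x^{3} \operatorname{atan}{\left(x \right)} + 12 x^{2} \log{\left(4 x^{2} + 3 \right)} + 24 x \operatorname{atan}{\left(x \right)} + 9 \log{\left(4 x^{2} + 3 \right)}}{16 x^{4} + 28 x^{2} + 12}, which equals G'(x).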